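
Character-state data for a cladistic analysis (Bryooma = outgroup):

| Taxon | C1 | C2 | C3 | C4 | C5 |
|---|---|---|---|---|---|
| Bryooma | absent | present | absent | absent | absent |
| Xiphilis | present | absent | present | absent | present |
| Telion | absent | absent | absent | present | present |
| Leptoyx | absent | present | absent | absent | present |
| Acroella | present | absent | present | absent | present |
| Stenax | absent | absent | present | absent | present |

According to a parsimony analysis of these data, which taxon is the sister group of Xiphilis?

Acroella

Character polarity is set by the outgroup: the derived state is whichever differs from the outgroup's state, so for C2 the derived state is 'absent', and for the remaining characters it is 'present'.
C1: derived state 'present' in Acroella and Xiphilis only — synapomorphy for {Acroella, Xiphilis}.
Only Acroella, Stenax, Telion, and Xiphilis show the derived state 'absent' for C2, supporting them as a clade.
C3: derived state 'present' in Acroella, Stenax, and Xiphilis only — synapomorphy for {Acroella, Stenax, Xiphilis}.
C4 (derived state 'present') is unique to Telion (autapomorphy; uninformative for grouping).
All ingroup taxa share the derived state 'present' for C5; it defines the ingroup but does not resolve relationships within it.
Most parsimonious ingroup topology: ((((Xiphilis,Acroella),Stenax),Telion),Leptoyx).
Xiphilis and Acroella form a cherry on this tree, so they are sister taxa.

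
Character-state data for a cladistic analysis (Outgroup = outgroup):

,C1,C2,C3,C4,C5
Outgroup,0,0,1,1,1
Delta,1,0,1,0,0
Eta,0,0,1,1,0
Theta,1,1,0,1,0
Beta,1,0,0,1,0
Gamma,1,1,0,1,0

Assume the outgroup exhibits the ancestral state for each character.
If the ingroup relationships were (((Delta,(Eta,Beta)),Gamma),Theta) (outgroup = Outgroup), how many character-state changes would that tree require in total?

Map each character onto (((Delta,(Eta,Beta)),Gamma),Theta) (rooted by Outgroup) and count the minimum state changes it requires (Fitch parsimony):
C1: 2; C2: 2; C3: 3; C4: 1; C5: 1.
Total tree length = 9.

9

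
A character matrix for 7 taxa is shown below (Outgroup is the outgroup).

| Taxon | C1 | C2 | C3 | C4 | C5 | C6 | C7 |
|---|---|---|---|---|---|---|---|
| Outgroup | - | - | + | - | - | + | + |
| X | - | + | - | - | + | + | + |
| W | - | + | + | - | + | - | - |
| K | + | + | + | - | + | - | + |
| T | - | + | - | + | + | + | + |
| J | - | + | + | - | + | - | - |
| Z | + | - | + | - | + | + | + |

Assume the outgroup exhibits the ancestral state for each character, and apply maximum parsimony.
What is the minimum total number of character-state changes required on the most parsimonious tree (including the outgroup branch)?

8

Character polarity is set by the outgroup: the derived state is whichever differs from the outgroup's state, so for C3, C6, C7 the derived state is '-', and for the remaining characters it is '+'.
C1 groups K and Z, which is incompatible with the clades supported by the remaining characters; treating it as convergent (homoplasy) costs fewer steps than any alternative tree.
C2 (derived state '+') is shared by J, K, T, W, and X — a synapomorphy uniting that clade.
C3: derived state '-' in T and X only — synapomorphy for {T, X}.
C4: derived state '+' in T only — an autapomorphy, so it tells us nothing about relationships among taxa.
C5 (derived state '+') is shared by all ingroup taxa — unites the whole ingroup.
Only J, K, and W show the derived state '-' for C6, supporting them as a clade.
C7: derived state '-' in J and W only — synapomorphy for {J, W}.
Most parsimonious ingroup topology: (((X,T),((W,J),K)),Z).
Changes per character on this tree: C1: 2; C2: 1; C3: 1; C4: 1; C5: 1; C6: 1; C7: 1.
Total = 8.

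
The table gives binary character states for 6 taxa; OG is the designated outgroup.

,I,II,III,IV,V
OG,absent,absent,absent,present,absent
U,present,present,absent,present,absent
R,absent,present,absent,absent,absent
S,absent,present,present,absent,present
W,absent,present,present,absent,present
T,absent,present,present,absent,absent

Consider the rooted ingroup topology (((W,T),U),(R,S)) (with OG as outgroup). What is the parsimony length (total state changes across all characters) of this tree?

Map each character onto (((W,T),U),(R,S)) (rooted by OG) and count the minimum state changes it requires (Fitch parsimony):
I: 1; II: 1; III: 2; IV: 2; V: 2.
Total tree length = 8.

8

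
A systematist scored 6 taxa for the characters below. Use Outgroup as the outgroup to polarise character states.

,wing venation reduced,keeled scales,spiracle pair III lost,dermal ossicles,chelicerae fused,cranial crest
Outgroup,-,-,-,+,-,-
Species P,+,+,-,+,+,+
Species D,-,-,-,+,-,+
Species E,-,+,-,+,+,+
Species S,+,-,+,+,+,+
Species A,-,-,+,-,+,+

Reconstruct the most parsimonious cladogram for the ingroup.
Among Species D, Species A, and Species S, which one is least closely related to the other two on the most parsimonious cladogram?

Character polarity is set by the outgroup: the derived state is whichever differs from the outgroup's state, so for dermal ossicles the derived state is '-', and for the remaining characters it is '+'.
wing venation reduced (state '+') occurs in Species P and Species S but conflicts with the nesting implied by the other characters — most parsimoniously interpreted as homoplasy.
Only Species E and Species P show the derived state '+' for keeled scales, supporting them as a clade.
spiracle pair III lost (derived state '+') is shared by Species A and Species S — a synapomorphy uniting that clade.
dermal ossicles (derived state '-') is unique to Species A (autapomorphy; uninformative for grouping).
Only Species A, Species E, Species P, and Species S show the derived state '+' for chelicerae fused, supporting them as a clade.
cranial crest (derived state '+') is shared by all ingroup taxa — unites the whole ingroup.
Most parsimonious ingroup topology: (((Species P,Species E),(Species S,Species A)),Species D).
Species S and Species A share a more recent common ancestor with each other than either does with Species D, so Species D is the least closely related of the three.

Species D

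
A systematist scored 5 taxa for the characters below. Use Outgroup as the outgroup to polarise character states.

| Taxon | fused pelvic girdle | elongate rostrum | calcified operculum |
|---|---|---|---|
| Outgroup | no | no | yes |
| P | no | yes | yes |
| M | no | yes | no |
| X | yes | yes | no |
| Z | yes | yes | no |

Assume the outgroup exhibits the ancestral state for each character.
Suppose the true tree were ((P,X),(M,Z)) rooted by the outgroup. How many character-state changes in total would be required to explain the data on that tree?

Map each character onto ((P,X),(M,Z)) (rooted by Outgroup) and count the minimum state changes it requires (Fitch parsimony):
fused pelvic girdle: 2; elongate rostrum: 1; calcified operculum: 2.
Total tree length = 5.

5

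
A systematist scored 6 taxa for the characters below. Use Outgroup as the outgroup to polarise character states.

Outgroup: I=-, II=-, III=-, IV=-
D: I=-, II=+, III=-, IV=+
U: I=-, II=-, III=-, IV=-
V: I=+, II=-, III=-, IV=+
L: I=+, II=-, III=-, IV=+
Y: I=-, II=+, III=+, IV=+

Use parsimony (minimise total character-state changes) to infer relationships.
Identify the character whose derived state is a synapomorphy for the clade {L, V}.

The outgroup has state '-' for every character, so '+' is the derived state throughout.
I (derived state '+') is shared by L and V — a synapomorphy uniting that clade.
II: derived state '+' in D and Y only — synapomorphy for {D, Y}.
III (derived state '+') is unique to Y (autapomorphy; uninformative for grouping).
Only D, L, V, and Y show the derived state '+' for IV, supporting them as a clade.
Most parsimonious ingroup topology: (((D,Y),(V,L)),U).
The clade {L, V} is supported by I: its derived state '+' occurs in exactly those taxa and in no other taxon (including the outgroup).

I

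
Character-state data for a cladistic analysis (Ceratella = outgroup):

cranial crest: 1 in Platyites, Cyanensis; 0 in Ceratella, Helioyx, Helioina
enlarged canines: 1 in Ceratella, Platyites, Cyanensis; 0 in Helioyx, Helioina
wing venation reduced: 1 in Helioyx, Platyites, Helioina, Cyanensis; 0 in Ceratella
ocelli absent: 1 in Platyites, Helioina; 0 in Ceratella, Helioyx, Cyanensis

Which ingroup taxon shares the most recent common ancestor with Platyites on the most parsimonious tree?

Cyanensis

Character polarity is set by the outgroup: the derived state is whichever differs from the outgroup's state, so for enlarged canines the derived state is '0', and for the remaining characters it is '1'.
Only Cyanensis and Platyites show the derived state '1' for cranial crest, supporting them as a clade.
Only Helioina and Helioyx show the derived state '0' for enlarged canines, supporting them as a clade.
wing venation reduced (derived state '1') is shared by all ingroup taxa — unites the whole ingroup.
ocelli absent groups Helioina and Platyites, which is incompatible with the clades supported by the remaining characters; treating it as convergent (homoplasy) costs fewer steps than any alternative tree.
Most parsimonious ingroup topology: ((Helioyx,Helioina),(Platyites,Cyanensis)).
Platyites and Cyanensis form a cherry on this tree, so they are sister taxa.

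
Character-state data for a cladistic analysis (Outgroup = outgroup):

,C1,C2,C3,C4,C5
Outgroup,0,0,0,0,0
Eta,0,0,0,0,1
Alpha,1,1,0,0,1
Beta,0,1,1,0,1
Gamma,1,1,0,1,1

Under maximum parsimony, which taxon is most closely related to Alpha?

Gamma

The outgroup has state '0' for every character, so '1' is the derived state throughout.
Only Alpha and Gamma show the derived state '1' for C1, supporting them as a clade.
C2: derived state '1' in Alpha, Beta, and Gamma only — synapomorphy for {Alpha, Beta, Gamma}.
C3: derived state '1' in Beta only — an autapomorphy, so it tells us nothing about relationships among taxa.
C4: derived state '1' in Gamma only — an autapomorphy, so it tells us nothing about relationships among taxa.
All ingroup taxa share the derived state '1' for C5; it defines the ingroup but does not resolve relationships within it.
Most parsimonious ingroup topology: (Eta,((Alpha,Gamma),Beta)).
Alpha and Gamma form a cherry on this tree, so they are sister taxa.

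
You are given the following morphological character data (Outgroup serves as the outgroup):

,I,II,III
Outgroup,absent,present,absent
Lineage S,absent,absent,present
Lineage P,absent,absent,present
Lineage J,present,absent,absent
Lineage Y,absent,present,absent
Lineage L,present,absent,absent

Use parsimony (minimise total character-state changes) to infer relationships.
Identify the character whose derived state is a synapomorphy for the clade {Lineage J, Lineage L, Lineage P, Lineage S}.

Character polarity is set by the outgroup: the derived state is whichever differs from the outgroup's state, so for II the derived state is 'absent', and for the remaining characters it is 'present'.
Only Lineage J and Lineage L show the derived state 'present' for I, supporting them as a clade.
Only Lineage J, Lineage L, Lineage P, and Lineage S show the derived state 'absent' for II, supporting them as a clade.
III (derived state 'present') is shared by Lineage P and Lineage S — a synapomorphy uniting that clade.
Most parsimonious ingroup topology: (((Lineage S,Lineage P),(Lineage J,Lineage L)),Lineage Y).
The clade {Lineage J, Lineage L, Lineage P, Lineage S} is supported by II: its derived state 'absent' occurs in exactly those taxa and in no other taxon (including the outgroup).

II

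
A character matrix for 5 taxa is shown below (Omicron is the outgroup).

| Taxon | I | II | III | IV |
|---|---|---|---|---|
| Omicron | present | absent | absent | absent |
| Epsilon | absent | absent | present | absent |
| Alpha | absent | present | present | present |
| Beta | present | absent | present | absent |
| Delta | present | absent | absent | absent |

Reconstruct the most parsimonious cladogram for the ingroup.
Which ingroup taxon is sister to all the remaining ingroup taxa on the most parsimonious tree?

Character polarity is set by the outgroup: the derived state is whichever differs from the outgroup's state, so for I the derived state is 'absent', and for the remaining characters it is 'present'.
I: derived state 'absent' in Alpha and Epsilon only — synapomorphy for {Alpha, Epsilon}.
II (derived state 'present') is unique to Alpha (autapomorphy; uninformative for grouping).
III: derived state 'present' in Alpha, Beta, and Epsilon only — synapomorphy for {Alpha, Beta, Epsilon}.
IV: derived state 'present' in Alpha only — an autapomorphy, so it tells us nothing about relationships among taxa.
Most parsimonious ingroup topology: (((Epsilon,Alpha),Beta),Delta).
Delta is sister to the clade containing all other ingroup taxa, so it is the earliest-diverging (most basal) ingroup lineage.

Delta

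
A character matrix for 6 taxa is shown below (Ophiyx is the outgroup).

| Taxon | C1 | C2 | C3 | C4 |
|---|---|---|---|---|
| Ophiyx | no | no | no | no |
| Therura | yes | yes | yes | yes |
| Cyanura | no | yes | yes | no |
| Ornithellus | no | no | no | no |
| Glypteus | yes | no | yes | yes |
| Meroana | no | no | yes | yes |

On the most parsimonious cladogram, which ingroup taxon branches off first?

The outgroup has state 'no' for every character, so 'yes' is the derived state throughout.
C1: derived state 'yes' in Glypteus and Therura only — synapomorphy for {Glypteus, Therura}.
C2 (state 'yes') occurs in Cyanura and Therura but conflicts with the nesting implied by the other characters — most parsimoniously interpreted as homoplasy.
Only Cyanura, Glypteus, Meroana, and Therura show the derived state 'yes' for C3, supporting them as a clade.
C4: derived state 'yes' in Glypteus, Meroana, and Therura only — synapomorphy for {Glypteus, Meroana, Therura}.
Most parsimonious ingroup topology: ((((Therura,Glypteus),Meroana),Cyanura),Ornithellus).
Ornithellus is sister to the clade containing all other ingroup taxa, so it is the earliest-diverging (most basal) ingroup lineage.

Ornithellus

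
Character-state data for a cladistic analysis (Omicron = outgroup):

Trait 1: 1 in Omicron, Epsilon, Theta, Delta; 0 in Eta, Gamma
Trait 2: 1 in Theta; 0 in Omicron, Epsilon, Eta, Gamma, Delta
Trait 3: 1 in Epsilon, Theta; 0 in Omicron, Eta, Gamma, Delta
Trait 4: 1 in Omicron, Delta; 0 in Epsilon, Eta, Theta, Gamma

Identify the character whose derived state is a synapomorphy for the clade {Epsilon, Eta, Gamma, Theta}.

Character polarity is set by the outgroup: the derived state is whichever differs from the outgroup's state, so for Trait 1, Trait 4 the derived state is '0', and for the remaining characters it is '1'.
Trait 1: derived state '0' in Eta and Gamma only — synapomorphy for {Eta, Gamma}.
Trait 2: derived state '1' in Theta only — an autapomorphy, so it tells us nothing about relationships among taxa.
Trait 3: derived state '1' in Epsilon and Theta only — synapomorphy for {Epsilon, Theta}.
Trait 4: derived state '0' in Epsilon, Eta, Gamma, and Theta only — synapomorphy for {Epsilon, Eta, Gamma, Theta}.
Most parsimonious ingroup topology: (((Epsilon,Theta),(Eta,Gamma)),Delta).
The clade {Epsilon, Eta, Gamma, Theta} is supported by Trait 4: its derived state '0' occurs in exactly those taxa and in no other taxon (including the outgroup).

Trait 4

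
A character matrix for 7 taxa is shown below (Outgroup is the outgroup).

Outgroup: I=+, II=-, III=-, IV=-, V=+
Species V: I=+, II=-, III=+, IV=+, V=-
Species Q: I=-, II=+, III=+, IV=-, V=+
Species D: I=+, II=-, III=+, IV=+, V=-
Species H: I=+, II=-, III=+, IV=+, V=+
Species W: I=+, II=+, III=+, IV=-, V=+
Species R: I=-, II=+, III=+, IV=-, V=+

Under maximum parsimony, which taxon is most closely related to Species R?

Species Q

Character polarity is set by the outgroup: the derived state is whichever differs from the outgroup's state, so for I, V the derived state is '-', and for the remaining characters it is '+'.
I: derived state '-' in Species Q and Species R only — synapomorphy for {Species Q, Species R}.
Only Species Q, Species R, and Species W show the derived state '+' for II, supporting them as a clade.
All ingroup taxa share the derived state '+' for III; it defines the ingroup but does not resolve relationships within it.
Only Species D, Species H, and Species V show the derived state '+' for IV, supporting them as a clade.
Only Species D and Species V show the derived state '-' for V, supporting them as a clade.
Most parsimonious ingroup topology: (((Species V,Species D),Species H),((Species Q,Species R),Species W)).
Species R and Species Q form a cherry on this tree, so they are sister taxa.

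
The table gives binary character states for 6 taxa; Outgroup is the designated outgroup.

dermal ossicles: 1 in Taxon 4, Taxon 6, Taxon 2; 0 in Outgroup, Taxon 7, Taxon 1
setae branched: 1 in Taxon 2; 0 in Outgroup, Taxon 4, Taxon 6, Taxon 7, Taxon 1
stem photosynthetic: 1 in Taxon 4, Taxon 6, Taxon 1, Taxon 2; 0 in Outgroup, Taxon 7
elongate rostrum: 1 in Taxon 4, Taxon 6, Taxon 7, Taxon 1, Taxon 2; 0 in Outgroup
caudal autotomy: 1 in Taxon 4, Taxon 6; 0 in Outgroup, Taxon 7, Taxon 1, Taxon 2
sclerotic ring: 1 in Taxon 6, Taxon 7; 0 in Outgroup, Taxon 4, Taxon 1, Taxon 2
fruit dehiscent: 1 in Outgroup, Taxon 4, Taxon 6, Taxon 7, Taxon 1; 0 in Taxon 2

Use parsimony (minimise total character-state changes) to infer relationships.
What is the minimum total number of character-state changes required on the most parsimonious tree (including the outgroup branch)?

Character polarity is set by the outgroup: the derived state is whichever differs from the outgroup's state, so for fruit dehiscent the derived state is '0', and for the remaining characters it is '1'.
dermal ossicles: derived state '1' in Taxon 2, Taxon 4, and Taxon 6 only — synapomorphy for {Taxon 2, Taxon 4, Taxon 6}.
setae branched: derived state '1' in Taxon 2 only — an autapomorphy, so it tells us nothing about relationships among taxa.
stem photosynthetic: derived state '1' in Taxon 1, Taxon 2, Taxon 4, and Taxon 6 only — synapomorphy for {Taxon 1, Taxon 2, Taxon 4, Taxon 6}.
All ingroup taxa share the derived state '1' for elongate rostrum; it defines the ingroup but does not resolve relationships within it.
Only Taxon 4 and Taxon 6 show the derived state '1' for caudal autotomy, supporting them as a clade.
sclerotic ring groups Taxon 6 and Taxon 7, which is incompatible with the clades supported by the remaining characters; treating it as convergent (homoplasy) costs fewer steps than any alternative tree.
fruit dehiscent (derived state '0') is unique to Taxon 2 (autapomorphy; uninformative for grouping).
Most parsimonious ingroup topology: ((((Taxon 4,Taxon 6),Taxon 2),Taxon 1),Taxon 7).
Changes per character on this tree: dermal ossicles: 1; setae branched: 1; stem photosynthetic: 1; elongate rostrum: 1; caudal autotomy: 1; sclerotic ring: 2; fruit dehiscent: 1.
Total = 8.

8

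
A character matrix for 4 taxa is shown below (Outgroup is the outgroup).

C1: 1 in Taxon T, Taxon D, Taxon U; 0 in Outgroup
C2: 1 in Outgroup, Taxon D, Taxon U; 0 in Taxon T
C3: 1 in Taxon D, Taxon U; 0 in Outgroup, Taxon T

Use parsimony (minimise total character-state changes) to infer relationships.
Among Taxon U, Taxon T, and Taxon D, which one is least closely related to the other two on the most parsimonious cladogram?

Taxon T

Character polarity is set by the outgroup: the derived state is whichever differs from the outgroup's state, so for C2 the derived state is '0', and for the remaining characters it is '1'.
All ingroup taxa share the derived state '1' for C1; it defines the ingroup but does not resolve relationships within it.
C2 (derived state '0') is unique to Taxon T (autapomorphy; uninformative for grouping).
C3: derived state '1' in Taxon D and Taxon U only — synapomorphy for {Taxon D, Taxon U}.
Most parsimonious ingroup topology: (Taxon T,(Taxon D,Taxon U)).
Taxon U and Taxon D share a more recent common ancestor with each other than either does with Taxon T, so Taxon T is the least closely related of the three.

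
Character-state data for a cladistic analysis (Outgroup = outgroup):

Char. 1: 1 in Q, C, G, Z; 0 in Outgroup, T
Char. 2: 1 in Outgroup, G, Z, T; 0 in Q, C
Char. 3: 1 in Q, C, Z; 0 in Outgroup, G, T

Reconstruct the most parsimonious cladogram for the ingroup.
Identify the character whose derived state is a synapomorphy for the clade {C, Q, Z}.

Char. 3

Character polarity is set by the outgroup: the derived state is whichever differs from the outgroup's state, so for Char. 2 the derived state is '0', and for the remaining characters it is '1'.
Char. 1 (derived state '1') is shared by C, G, Q, and Z — a synapomorphy uniting that clade.
Only C and Q show the derived state '0' for Char. 2, supporting them as a clade.
Only C, Q, and Z show the derived state '1' for Char. 3, supporting them as a clade.
Most parsimonious ingroup topology: ((((C,Q),Z),G),T).
The clade {C, Q, Z} is supported by Char. 3: its derived state '1' occurs in exactly those taxa and in no other taxon (including the outgroup).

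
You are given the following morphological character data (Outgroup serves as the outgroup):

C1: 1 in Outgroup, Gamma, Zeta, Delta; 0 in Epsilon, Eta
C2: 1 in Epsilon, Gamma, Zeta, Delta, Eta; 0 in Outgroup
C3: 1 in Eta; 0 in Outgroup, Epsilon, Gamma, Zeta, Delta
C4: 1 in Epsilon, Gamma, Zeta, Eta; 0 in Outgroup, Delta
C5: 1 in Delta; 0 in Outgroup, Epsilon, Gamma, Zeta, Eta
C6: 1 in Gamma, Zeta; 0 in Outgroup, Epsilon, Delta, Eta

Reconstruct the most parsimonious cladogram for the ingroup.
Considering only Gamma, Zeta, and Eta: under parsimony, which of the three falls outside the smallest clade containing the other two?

Eta

Character polarity is set by the outgroup: the derived state is whichever differs from the outgroup's state, so for C1 the derived state is '0', and for the remaining characters it is '1'.
C1: derived state '0' in Epsilon and Eta only — synapomorphy for {Epsilon, Eta}.
C2 (derived state '1') is shared by all ingroup taxa — unites the whole ingroup.
C3 (derived state '1') is unique to Eta (autapomorphy; uninformative for grouping).
Only Epsilon, Eta, Gamma, and Zeta show the derived state '1' for C4, supporting them as a clade.
C5: derived state '1' in Delta only — an autapomorphy, so it tells us nothing about relationships among taxa.
Only Gamma and Zeta show the derived state '1' for C6, supporting them as a clade.
Most parsimonious ingroup topology: (((Epsilon,Eta),(Gamma,Zeta)),Delta).
Gamma and Zeta share a more recent common ancestor with each other than either does with Eta, so Eta is the least closely related of the three.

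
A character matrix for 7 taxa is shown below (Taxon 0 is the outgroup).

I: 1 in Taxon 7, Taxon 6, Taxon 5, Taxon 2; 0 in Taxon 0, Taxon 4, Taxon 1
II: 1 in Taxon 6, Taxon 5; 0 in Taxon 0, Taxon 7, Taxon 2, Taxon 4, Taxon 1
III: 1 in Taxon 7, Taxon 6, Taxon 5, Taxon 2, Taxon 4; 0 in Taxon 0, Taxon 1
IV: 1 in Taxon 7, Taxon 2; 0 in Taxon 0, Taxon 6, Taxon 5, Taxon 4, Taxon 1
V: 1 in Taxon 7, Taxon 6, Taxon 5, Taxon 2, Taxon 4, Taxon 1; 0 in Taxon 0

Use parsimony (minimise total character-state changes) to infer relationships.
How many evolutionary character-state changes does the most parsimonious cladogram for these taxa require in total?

The outgroup has state '0' for every character, so '1' is the derived state throughout.
I: derived state '1' in Taxon 2, Taxon 5, Taxon 6, and Taxon 7 only — synapomorphy for {Taxon 2, Taxon 5, Taxon 6, Taxon 7}.
II (derived state '1') is shared by Taxon 5 and Taxon 6 — a synapomorphy uniting that clade.
III: derived state '1' in Taxon 2, Taxon 4, Taxon 5, Taxon 6, and Taxon 7 only — synapomorphy for {Taxon 2, Taxon 4, Taxon 5, Taxon 6, Taxon 7}.
Only Taxon 2 and Taxon 7 show the derived state '1' for IV, supporting them as a clade.
V (derived state '1') is shared by all ingroup taxa — unites the whole ingroup.
Most parsimonious ingroup topology: ((((Taxon 7,Taxon 2),(Taxon 6,Taxon 5)),Taxon 4),Taxon 1).
Changes per character on this tree: I: 1; II: 1; III: 1; IV: 1; V: 1.
Total = 5.

5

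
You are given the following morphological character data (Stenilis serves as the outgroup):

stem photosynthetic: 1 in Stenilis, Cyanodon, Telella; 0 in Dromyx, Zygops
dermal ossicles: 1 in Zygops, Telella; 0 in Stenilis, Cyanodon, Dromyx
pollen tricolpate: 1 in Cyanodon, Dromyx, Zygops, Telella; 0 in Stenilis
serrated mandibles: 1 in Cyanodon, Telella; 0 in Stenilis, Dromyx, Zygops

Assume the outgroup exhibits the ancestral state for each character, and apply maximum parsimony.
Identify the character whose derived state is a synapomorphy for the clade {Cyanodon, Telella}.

Character polarity is set by the outgroup: the derived state is whichever differs from the outgroup's state, so for stem photosynthetic the derived state is '0', and for the remaining characters it is '1'.
stem photosynthetic (derived state '0') is shared by Dromyx and Zygops — a synapomorphy uniting that clade.
dermal ossicles (state '1') occurs in Telella and Zygops but conflicts with the nesting implied by the other characters — most parsimoniously interpreted as homoplasy.
All ingroup taxa share the derived state '1' for pollen tricolpate; it defines the ingroup but does not resolve relationships within it.
Only Cyanodon and Telella show the derived state '1' for serrated mandibles, supporting them as a clade.
Most parsimonious ingroup topology: ((Cyanodon,Telella),(Dromyx,Zygops)).
The clade {Cyanodon, Telella} is supported by serrated mandibles: its derived state '1' occurs in exactly those taxa and in no other taxon (including the outgroup).

serrated mandibles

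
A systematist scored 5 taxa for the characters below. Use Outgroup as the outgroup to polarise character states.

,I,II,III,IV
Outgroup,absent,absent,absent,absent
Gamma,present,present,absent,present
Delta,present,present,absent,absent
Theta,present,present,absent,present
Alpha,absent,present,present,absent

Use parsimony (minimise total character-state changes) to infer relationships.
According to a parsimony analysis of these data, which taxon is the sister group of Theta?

Gamma

The outgroup has state 'absent' for every character, so 'present' is the derived state throughout.
I (derived state 'present') is shared by Delta, Gamma, and Theta — a synapomorphy uniting that clade.
II (derived state 'present') is shared by all ingroup taxa — unites the whole ingroup.
III: derived state 'present' in Alpha only — an autapomorphy, so it tells us nothing about relationships among taxa.
IV (derived state 'present') is shared by Gamma and Theta — a synapomorphy uniting that clade.
Most parsimonious ingroup topology: (((Gamma,Theta),Delta),Alpha).
Theta and Gamma form a cherry on this tree, so they are sister taxa.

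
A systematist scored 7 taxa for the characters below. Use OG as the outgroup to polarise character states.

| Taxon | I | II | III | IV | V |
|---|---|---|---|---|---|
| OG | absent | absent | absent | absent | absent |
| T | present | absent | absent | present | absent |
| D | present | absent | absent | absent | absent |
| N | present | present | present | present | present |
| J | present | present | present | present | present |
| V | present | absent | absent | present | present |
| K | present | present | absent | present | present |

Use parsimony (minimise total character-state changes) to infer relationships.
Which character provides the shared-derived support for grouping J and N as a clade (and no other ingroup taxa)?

The outgroup has state 'absent' for every character, so 'present' is the derived state throughout.
I (derived state 'present') is shared by all ingroup taxa — unites the whole ingroup.
II: derived state 'present' in J, K, and N only — synapomorphy for {J, K, N}.
Only J and N show the derived state 'present' for III, supporting them as a clade.
IV: derived state 'present' in J, K, N, T, and V only — synapomorphy for {J, K, N, T, V}.
Only J, K, N, and V show the derived state 'present' for V, supporting them as a clade.
Most parsimonious ingroup topology: ((T,(((N,J),K),V)),D).
The clade {J, N} is supported by III: its derived state 'present' occurs in exactly those taxa and in no other taxon (including the outgroup).

III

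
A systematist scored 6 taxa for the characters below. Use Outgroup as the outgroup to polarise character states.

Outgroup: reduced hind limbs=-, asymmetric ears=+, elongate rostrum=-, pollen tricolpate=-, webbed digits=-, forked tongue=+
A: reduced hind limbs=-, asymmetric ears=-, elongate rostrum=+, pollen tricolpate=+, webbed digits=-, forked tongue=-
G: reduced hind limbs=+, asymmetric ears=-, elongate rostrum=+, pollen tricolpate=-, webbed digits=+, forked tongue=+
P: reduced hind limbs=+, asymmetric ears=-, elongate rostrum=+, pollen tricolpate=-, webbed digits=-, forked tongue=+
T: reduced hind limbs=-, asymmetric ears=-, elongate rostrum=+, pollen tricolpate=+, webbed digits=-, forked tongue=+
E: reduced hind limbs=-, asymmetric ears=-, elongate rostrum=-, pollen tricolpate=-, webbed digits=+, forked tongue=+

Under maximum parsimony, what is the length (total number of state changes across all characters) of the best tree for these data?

Character polarity is set by the outgroup: the derived state is whichever differs from the outgroup's state, so for asymmetric ears, forked tongue the derived state is '-', and for the remaining characters it is '+'.
reduced hind limbs: derived state '+' in G and P only — synapomorphy for {G, P}.
asymmetric ears (derived state '-') is shared by all ingroup taxa — unites the whole ingroup.
elongate rostrum: derived state '+' in A, G, P, and T only — synapomorphy for {A, G, P, T}.
Only A and T show the derived state '+' for pollen tricolpate, supporting them as a clade.
webbed digits groups E and G, which is incompatible with the clades supported by the remaining characters; treating it as convergent (homoplasy) costs fewer steps than any alternative tree.
forked tongue (derived state '-') is unique to A (autapomorphy; uninformative for grouping).
Most parsimonious ingroup topology: (((A,T),(G,P)),E).
Changes per character on this tree: reduced hind limbs: 1; asymmetric ears: 1; elongate rostrum: 1; pollen tricolpate: 1; webbed digits: 2; forked tongue: 1.
Total = 7.

7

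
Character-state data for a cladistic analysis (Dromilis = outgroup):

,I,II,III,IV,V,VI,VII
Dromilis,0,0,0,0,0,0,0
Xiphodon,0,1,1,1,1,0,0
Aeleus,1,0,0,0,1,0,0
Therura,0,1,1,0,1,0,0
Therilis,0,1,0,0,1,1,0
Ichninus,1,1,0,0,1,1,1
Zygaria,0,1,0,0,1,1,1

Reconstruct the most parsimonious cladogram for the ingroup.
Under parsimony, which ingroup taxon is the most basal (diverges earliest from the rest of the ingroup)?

Aeleus

The outgroup has state '0' for every character, so '1' is the derived state throughout.
I groups Aeleus and Ichninus, which is incompatible with the clades supported by the remaining characters; treating it as convergent (homoplasy) costs fewer steps than any alternative tree.
Only Ichninus, Therilis, Therura, Xiphodon, and Zygaria show the derived state '1' for II, supporting them as a clade.
Only Therura and Xiphodon show the derived state '1' for III, supporting them as a clade.
IV: derived state '1' in Xiphodon only — an autapomorphy, so it tells us nothing about relationships among taxa.
V (derived state '1') is shared by all ingroup taxa — unites the whole ingroup.
Only Ichninus, Therilis, and Zygaria show the derived state '1' for VI, supporting them as a clade.
VII: derived state '1' in Ichninus and Zygaria only — synapomorphy for {Ichninus, Zygaria}.
Most parsimonious ingroup topology: (((Xiphodon,Therura),(Therilis,(Ichninus,Zygaria))),Aeleus).
Aeleus is sister to the clade containing all other ingroup taxa, so it is the earliest-diverging (most basal) ingroup lineage.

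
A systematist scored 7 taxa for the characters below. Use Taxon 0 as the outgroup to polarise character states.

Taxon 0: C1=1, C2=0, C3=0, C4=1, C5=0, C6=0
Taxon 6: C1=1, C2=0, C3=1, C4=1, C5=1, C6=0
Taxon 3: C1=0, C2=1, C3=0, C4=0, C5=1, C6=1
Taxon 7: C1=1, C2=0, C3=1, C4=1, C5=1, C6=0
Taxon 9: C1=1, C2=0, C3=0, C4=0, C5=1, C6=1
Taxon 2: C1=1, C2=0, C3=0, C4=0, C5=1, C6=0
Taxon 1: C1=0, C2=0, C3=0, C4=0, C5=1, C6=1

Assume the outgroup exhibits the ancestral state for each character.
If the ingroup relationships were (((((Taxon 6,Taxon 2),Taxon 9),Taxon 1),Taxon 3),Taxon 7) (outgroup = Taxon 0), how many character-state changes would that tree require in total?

Map each character onto (((((Taxon 6,Taxon 2),Taxon 9),Taxon 1),Taxon 3),Taxon 7) (rooted by Taxon 0) and count the minimum state changes it requires (Fitch parsimony):
C1: 2; C2: 1; C3: 2; C4: 2; C5: 1; C6: 2.
Total tree length = 10.

10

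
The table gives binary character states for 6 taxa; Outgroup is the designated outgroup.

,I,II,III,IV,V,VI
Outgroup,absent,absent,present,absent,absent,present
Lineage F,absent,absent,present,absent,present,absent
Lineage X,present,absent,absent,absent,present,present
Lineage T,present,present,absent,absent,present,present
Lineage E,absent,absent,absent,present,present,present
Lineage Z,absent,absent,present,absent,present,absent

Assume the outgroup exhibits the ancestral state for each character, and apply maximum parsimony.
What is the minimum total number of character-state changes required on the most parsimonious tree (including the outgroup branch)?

6

Character polarity is set by the outgroup: the derived state is whichever differs from the outgroup's state, so for III, VI the derived state is 'absent', and for the remaining characters it is 'present'.
Only Lineage T and Lineage X show the derived state 'present' for I, supporting them as a clade.
II (derived state 'present') is unique to Lineage T (autapomorphy; uninformative for grouping).
Only Lineage E, Lineage T, and Lineage X show the derived state 'absent' for III, supporting them as a clade.
IV: derived state 'present' in Lineage E only — an autapomorphy, so it tells us nothing about relationships among taxa.
V (derived state 'present') is shared by all ingroup taxa — unites the whole ingroup.
VI (derived state 'absent') is shared by Lineage F and Lineage Z — a synapomorphy uniting that clade.
Most parsimonious ingroup topology: ((Lineage F,Lineage Z),((Lineage X,Lineage T),Lineage E)).
Changes per character on this tree: I: 1; II: 1; III: 1; IV: 1; V: 1; VI: 1.
Total = 6.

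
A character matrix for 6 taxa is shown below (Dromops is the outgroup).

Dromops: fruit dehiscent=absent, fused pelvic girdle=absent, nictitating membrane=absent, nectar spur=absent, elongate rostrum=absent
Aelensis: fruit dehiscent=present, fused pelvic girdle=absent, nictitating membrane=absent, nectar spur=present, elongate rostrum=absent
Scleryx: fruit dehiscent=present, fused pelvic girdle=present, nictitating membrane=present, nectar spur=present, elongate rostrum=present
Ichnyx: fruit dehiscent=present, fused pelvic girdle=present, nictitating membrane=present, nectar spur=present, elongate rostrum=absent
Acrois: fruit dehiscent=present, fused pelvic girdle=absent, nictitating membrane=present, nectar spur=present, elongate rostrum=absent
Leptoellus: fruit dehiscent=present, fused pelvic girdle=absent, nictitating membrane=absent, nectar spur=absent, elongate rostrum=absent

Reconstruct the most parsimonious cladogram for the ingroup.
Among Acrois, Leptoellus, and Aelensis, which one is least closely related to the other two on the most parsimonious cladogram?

The outgroup has state 'absent' for every character, so 'present' is the derived state throughout.
All ingroup taxa share the derived state 'present' for fruit dehiscent; it defines the ingroup but does not resolve relationships within it.
fused pelvic girdle: derived state 'present' in Ichnyx and Scleryx only — synapomorphy for {Ichnyx, Scleryx}.
Only Acrois, Ichnyx, and Scleryx show the derived state 'present' for nictitating membrane, supporting them as a clade.
Only Acrois, Aelensis, Ichnyx, and Scleryx show the derived state 'present' for nectar spur, supporting them as a clade.
elongate rostrum (derived state 'present') is unique to Scleryx (autapomorphy; uninformative for grouping).
Most parsimonious ingroup topology: ((Aelensis,((Scleryx,Ichnyx),Acrois)),Leptoellus).
Aelensis and Acrois share a more recent common ancestor with each other than either does with Leptoellus, so Leptoellus is the least closely related of the three.

Leptoellus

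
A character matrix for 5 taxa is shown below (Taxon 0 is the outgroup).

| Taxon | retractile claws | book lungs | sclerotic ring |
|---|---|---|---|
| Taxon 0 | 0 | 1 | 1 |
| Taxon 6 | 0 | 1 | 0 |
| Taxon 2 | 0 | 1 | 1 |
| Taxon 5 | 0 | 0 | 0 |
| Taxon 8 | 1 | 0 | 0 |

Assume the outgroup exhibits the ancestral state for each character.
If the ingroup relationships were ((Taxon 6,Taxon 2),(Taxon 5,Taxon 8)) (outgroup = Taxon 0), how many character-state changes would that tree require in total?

4

Map each character onto ((Taxon 6,Taxon 2),(Taxon 5,Taxon 8)) (rooted by Taxon 0) and count the minimum state changes it requires (Fitch parsimony):
retractile claws: 1; book lungs: 1; sclerotic ring: 2.
Total tree length = 4.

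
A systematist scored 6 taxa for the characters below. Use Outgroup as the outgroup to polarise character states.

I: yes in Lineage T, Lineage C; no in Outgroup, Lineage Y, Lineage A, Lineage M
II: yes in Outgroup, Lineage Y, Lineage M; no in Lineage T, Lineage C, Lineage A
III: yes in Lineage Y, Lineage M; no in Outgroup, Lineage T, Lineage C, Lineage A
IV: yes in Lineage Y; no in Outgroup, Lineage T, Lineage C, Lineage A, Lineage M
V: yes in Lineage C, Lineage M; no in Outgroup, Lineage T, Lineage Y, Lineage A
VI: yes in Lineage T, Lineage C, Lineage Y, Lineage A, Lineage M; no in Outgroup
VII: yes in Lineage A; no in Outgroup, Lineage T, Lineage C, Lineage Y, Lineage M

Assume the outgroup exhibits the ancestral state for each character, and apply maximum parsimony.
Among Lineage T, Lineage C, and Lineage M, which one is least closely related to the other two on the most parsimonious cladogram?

Lineage M

Character polarity is set by the outgroup: the derived state is whichever differs from the outgroup's state, so for II the derived state is 'no', and for the remaining characters it is 'yes'.
I: derived state 'yes' in Lineage C and Lineage T only — synapomorphy for {Lineage C, Lineage T}.
II (derived state 'no') is shared by Lineage A, Lineage C, and Lineage T — a synapomorphy uniting that clade.
III (derived state 'yes') is shared by Lineage M and Lineage Y — a synapomorphy uniting that clade.
IV (derived state 'yes') is unique to Lineage Y (autapomorphy; uninformative for grouping).
V groups Lineage C and Lineage M, which is incompatible with the clades supported by the remaining characters; treating it as convergent (homoplasy) costs fewer steps than any alternative tree.
VI (derived state 'yes') is shared by all ingroup taxa — unites the whole ingroup.
VII (derived state 'yes') is unique to Lineage A (autapomorphy; uninformative for grouping).
Most parsimonious ingroup topology: (((Lineage T,Lineage C),Lineage A),(Lineage Y,Lineage M)).
Lineage C and Lineage T share a more recent common ancestor with each other than either does with Lineage M, so Lineage M is the least closely related of the three.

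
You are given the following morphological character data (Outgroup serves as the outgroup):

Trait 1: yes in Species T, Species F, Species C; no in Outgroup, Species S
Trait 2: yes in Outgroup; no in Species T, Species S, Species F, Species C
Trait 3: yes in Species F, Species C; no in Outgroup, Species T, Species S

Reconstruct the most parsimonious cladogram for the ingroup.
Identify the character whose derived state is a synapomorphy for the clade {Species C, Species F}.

Character polarity is set by the outgroup: the derived state is whichever differs from the outgroup's state, so for Trait 2 the derived state is 'no', and for the remaining characters it is 'yes'.
Trait 1 (derived state 'yes') is shared by Species C, Species F, and Species T — a synapomorphy uniting that clade.
All ingroup taxa share the derived state 'no' for Trait 2; it defines the ingroup but does not resolve relationships within it.
Only Species C and Species F show the derived state 'yes' for Trait 3, supporting them as a clade.
Most parsimonious ingroup topology: (((Species C,Species F),Species T),Species S).
The clade {Species C, Species F} is supported by Trait 3: its derived state 'yes' occurs in exactly those taxa and in no other taxon (including the outgroup).

Trait 3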